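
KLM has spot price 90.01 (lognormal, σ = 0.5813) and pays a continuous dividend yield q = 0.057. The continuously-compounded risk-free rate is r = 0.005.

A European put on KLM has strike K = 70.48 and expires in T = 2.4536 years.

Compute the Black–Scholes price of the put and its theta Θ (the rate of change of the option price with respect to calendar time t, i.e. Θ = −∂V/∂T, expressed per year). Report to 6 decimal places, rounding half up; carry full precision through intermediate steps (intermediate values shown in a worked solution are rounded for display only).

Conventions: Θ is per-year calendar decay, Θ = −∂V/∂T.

σ√T = 0.5813·√2.4536 = 0.910547
d₁ = (ln(S/K) + (r−q+σ²/2)T) / (σ√T) = (ln(90.01/70.48) + (0.005−0.057+0.5813²/2)·2.4536) / 0.910547 = (0.244592 + 0.286960) / 0.910547 = 0.583773
d₂ = d₁ − σ√T = 0.583773 − 0.910547 = -0.326774
e^{−rT} = 0.987807
e^{−qT} = 0.869484
N(−d₁) = 0.279687,  N(−d₂) = 0.628081
Put price V = K·e^{−rT}·N(−d₂) − S·e^{−qT}·N(−d₁) = 43.727370 − 21.888911 = 21.838458
φ(d₁) = (1/√(2π))·e^{−d₁²/2} = 0.336441
Θ = −S·e^{−qT}·φ(d₁)·σ/(2√T) − q·S·e^{−qT}·N(−d₁) + r·K·e^{−rT}·N(−d₂) = −4.885727 − 1.247668 + 0.218637 = -5.914758

price = 21.838458
Θ = -5.914758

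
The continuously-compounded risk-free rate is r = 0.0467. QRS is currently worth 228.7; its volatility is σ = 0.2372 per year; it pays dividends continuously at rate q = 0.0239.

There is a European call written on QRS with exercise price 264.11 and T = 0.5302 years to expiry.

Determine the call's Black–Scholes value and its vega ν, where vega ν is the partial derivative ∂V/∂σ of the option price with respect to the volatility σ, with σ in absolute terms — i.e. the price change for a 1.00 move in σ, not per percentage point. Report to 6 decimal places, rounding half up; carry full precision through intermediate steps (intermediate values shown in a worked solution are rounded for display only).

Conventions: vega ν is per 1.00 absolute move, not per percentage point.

price = 5.326870
ν = 52.159307

σ√T = 0.2372·√0.5302 = 0.172717
d₁ = (ln(S/K) + (r−q+σ²/2)T) / (σ√T) = (ln(228.7/264.11) + (0.0467−0.0239+0.2372²/2)·0.5302) / 0.172717 = (-0.143955 + 0.027004) / 0.172717 = -0.677123
d₂ = d₁ − σ√T = -0.677123 − 0.172717 = -0.849840
e^{−rT} = 0.975544
e^{−qT} = 0.987408
N(d₁) = 0.249164,  N(d₂) = 0.197707
Call price V = S·e^{−qT}·N(d₁) − K·e^{−rT}·N(d₂) = 56.266279 − 50.939409 = 5.326870
φ(d₁) = (1/√(2π))·e^{−d₁²/2} = 0.317212
ν = S·e^{−qT}·φ(d₁)·√T = 52.159307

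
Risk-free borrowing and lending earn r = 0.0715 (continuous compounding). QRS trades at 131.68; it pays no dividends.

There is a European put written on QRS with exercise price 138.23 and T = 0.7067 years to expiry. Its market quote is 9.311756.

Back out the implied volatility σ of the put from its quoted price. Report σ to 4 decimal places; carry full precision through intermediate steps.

sigma = 0.2143

At σ = 0.2143 the Black–Scholes value reproduces the quote:
σ√T = 0.2143·√0.7067 = 0.180152
d₁ = (ln(S/K) + (r+σ²/2)T) / (σ√T) = (ln(131.68/138.23) + (0.0715+0.2143²/2)·0.7067) / 0.180152 = (-0.048544 + 0.066756) / 0.180152 = 0.101094
d₂ = d₁ − σ√T = 0.101094 − 0.180152 = -0.079059
e^{−rT} = 0.950726
N(−d₁) = 0.459738,  N(−d₂) = 0.531507
V = K·e^{−rT}·N(−d₂) − S·N(−d₁) = 69.850066 − 60.538310 = 9.311756 (equal to the quote); since ∂V/∂σ > 0 for all σ, the implied volatility is unique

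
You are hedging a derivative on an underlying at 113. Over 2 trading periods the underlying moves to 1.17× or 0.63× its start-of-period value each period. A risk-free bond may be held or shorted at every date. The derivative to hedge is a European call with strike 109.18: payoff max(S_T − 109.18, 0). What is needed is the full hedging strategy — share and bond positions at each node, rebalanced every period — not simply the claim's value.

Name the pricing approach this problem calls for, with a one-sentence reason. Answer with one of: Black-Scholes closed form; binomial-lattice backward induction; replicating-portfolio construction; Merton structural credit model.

framework: replicating-portfolio construction

Key observation: what is demanded is not a single number but the (Δ, B) position at each node of the 1.17/0.63 tree starting at 113; constructing those positions is the replicating-portfolio method.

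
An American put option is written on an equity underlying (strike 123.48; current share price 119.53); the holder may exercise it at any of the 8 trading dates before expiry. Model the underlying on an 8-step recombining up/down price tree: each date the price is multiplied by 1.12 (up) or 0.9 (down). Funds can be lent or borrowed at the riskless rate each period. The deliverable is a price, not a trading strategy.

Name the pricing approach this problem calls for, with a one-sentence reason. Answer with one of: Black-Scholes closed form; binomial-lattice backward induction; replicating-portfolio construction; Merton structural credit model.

Key observation: an American put (K = 123.48, S₀ = 119.53) on a 8-date tree has no closed form — the optimal stopping decision is embedded and must be resolved recursively from expiry.

framework: binomial-lattice backward induction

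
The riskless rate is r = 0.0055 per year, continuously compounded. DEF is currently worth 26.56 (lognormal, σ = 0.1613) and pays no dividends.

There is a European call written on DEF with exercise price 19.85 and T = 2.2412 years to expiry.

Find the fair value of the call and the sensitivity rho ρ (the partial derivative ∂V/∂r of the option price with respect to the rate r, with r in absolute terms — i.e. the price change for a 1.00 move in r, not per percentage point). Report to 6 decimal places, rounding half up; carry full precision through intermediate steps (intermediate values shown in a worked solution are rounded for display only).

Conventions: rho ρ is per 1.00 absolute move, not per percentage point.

price = 7.226541
ρ = 38.321222

σ√T = 0.1613·√2.2412 = 0.241476
d₁ = (ln(S/K) + (r+σ²/2)T) / (σ√T) = (ln(26.56/19.85) + (0.0055+0.1613²/2)·2.2412) / 0.241476 = (0.291202 + 0.041482) / 0.241476 = 1.377710
d₂ = d₁ − σ√T = 1.377710 − 0.241476 = 1.136233
e^{−rT} = 0.987749
N(d₁) = 0.915854,  N(d₂) = 0.872071
Call price V = S·N(d₁) − K·e^{−rT}·N(d₂) = 24.325069 − 17.098529 = 7.226541
ρ = K·T·e^{−rT}·N(d₂) = 38.321222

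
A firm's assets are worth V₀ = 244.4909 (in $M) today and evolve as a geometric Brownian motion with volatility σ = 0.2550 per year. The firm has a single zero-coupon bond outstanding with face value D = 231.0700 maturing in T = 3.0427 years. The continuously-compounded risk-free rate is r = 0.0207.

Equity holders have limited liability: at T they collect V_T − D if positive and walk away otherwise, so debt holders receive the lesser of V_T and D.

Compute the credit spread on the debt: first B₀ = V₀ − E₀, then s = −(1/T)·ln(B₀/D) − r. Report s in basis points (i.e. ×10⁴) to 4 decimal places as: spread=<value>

spread=458.8942

With assets at 244.4909 and a single debt payment of 231.0700 at 3.0427 years:
d₁ = [ln(V₀/D) + (r + σ²/2)T] / (σ√T)
   = [ln(244.4909/231.0700) + (0.0207 + 0.5·0.2550²)·3.0427] / (0.2550·√3.0427)
   = [0.056457 + 0.161910] / 0.444805 = 0.490928
d₂ = d₁ − σ√T = 0.490928 − 0.444805 = 0.046122
N(d₁) = 0.688261,  N(d₂) = 0.518394,  e^(−rT) = 0.938959
E₀ = V₀·N(d₁) − D·e^(−rT)·N(d₂)
   = 244.4909·0.688261 − 231.0700·0.938959·0.518394 = 55.800220
B₀ = V₀ − E₀ = 244.4909 − 55.800220 = 188.690680
spread = −(1/T)·ln(B₀/D) − r = −(1/3.0427)·ln(188.690680/231.0700) − 0.0207 = 0.04588942
in basis points: 0.04588942 × 10⁴ = 458.8942 bp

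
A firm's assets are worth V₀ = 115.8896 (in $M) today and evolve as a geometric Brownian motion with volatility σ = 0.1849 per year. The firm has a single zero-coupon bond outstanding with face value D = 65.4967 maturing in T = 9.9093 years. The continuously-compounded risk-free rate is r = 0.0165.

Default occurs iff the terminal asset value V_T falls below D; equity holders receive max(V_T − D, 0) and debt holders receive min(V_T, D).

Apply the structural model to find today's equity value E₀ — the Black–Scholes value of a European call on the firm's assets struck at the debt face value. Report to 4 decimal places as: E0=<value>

E0=62.5149

With assets at 115.8896 and a single debt payment of 65.4967 at 9.9093 years:
d₁ = [ln(V₀/D) + (r + σ²/2)T] / (σ√T)
   = [ln(115.8896/65.4967) + (0.0165 + 0.5·0.1849²)·9.9093] / (0.1849·√9.9093)
   = [0.570638 + 0.332893] / 0.582047 = 1.552333
d₂ = d₁ − σ√T = 1.552333 − 0.582047 = 0.970285
N(d₁) = 0.939709,  N(d₂) = 0.834048,  e^(−rT) = 0.849164
E₀ = V₀·N(d₁) − D·e^(−rT)·N(d₂)
   = 115.8896·0.939709 − 65.4967·0.849164·0.834048 = 62.514882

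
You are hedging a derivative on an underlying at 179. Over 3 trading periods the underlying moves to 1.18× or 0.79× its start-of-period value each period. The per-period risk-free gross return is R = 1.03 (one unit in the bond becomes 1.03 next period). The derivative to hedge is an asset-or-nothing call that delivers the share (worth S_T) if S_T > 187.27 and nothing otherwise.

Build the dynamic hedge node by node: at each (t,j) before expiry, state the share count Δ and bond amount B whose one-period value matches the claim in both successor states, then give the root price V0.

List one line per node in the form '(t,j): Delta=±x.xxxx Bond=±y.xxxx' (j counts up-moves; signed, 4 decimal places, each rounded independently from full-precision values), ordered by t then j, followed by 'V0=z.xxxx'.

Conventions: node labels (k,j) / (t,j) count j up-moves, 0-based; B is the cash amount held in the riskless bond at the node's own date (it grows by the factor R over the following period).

Since d<R<u, set p* = (R−d)/(u−d) = 0.6154; price each node as the discounted p*-expectation of its children.
Expiry values: V(3,0)=0.0000, V(3,1)=0.0000, V(3,2)=196.8993, V(3,3)=294.1027
(2,0): S=111.7139. Δ = (V_up−V_dn)/(S_up−S_dn) = (0.0000−0.0000)/(131.8224−88.2540) = 0.0000. V = [p*·0.0000 + (1−p*)·0.0000]/1.03 = 0.0000. B = V − Δ·S = 0.0000.
(2,1): S=166.8638. Δ = (V_up−V_dn)/(S_up−S_dn) = (196.8993−0.0000)/(196.8993−131.8224) = 3.0256. V = [p*·196.8993 + (1−p*)·0.0000]/1.03 = 117.6396. B = V − Δ·S = -387.2304.
(2,2): S=249.2396. Δ = (V_up−V_dn)/(S_up−S_dn) = (294.1027−196.8993)/(294.1027−196.8993) = 1.0000. V = [p*·294.1027 + (1−p*)·196.8993]/1.03 = 249.2396. B = V − Δ·S = 0.0000.
(1,0): S=141.4100. Δ = (V_up−V_dn)/(S_up−S_dn) = (117.6396−0.0000)/(166.8638−111.7139) = 2.1331. V = [p*·117.6396 + (1−p*)·0.0000]/1.03 = 70.2850. B = V − Δ·S = -231.3550.
(1,1): S=211.2200. Δ = (V_up−V_dn)/(S_up−S_dn) = (249.2396−117.6396)/(249.2396−166.8638) = 1.5976. V = [p*·249.2396 + (1−p*)·117.6396]/1.03 = 192.8390. B = V − Δ·S = -144.5968.
(0,0): S=179.0000. Δ = (V_up−V_dn)/(S_up−S_dn) = (192.8390−70.2850)/(211.2200−141.4100) = 1.7555. V = [p*·192.8390 + (1−p*)·70.2850]/1.03 = 141.4591. B = V − Δ·S = -172.7819.
Check: Δ(0,0)·S0 + B(0,0) = 141.4591 = V0.

(0,0): Delta=1.7555 Bond=-172.7819
(1,0): Delta=2.1331 Bond=-231.3550
(1,1): Delta=1.5976 Bond=-144.5968
(2,0): Delta=0.0000 Bond=0.0000
(2,1): Delta=3.0256 Bond=-387.2304
(2,2): Delta=1.0000 Bond=0.0000
V0=141.4591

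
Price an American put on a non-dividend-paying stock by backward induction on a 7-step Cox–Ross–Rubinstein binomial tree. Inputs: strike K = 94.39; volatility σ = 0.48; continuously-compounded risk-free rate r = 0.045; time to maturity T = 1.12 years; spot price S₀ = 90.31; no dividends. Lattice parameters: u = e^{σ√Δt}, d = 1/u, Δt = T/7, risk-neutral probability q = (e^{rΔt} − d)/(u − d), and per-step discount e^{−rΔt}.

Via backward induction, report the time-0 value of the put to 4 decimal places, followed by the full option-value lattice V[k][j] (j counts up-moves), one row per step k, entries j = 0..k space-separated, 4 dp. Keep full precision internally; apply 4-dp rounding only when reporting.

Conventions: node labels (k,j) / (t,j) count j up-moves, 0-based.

price = 18.8467
tree:
18.8467
25.8093 11.3113
34.1912 16.7856 5.3327
43.6229 24.1163 8.8048 1.5126
52.4916 33.2713 14.1978 2.8791 0.0000
59.8109 43.6229 22.1486 5.4803 0.0000 0.0000
65.8517 52.4916 32.8770 10.4317 0.0000 0.0000 0.0000
70.8371 59.8109 43.6229 19.8565 0.0000 0.0000 0.0000 0.0000

params: Δt=0.16000 u=1.21167 d=0.82531 q=0.47085 e^(-rΔt)=0.99283
t_7 payoffs: 70.8371 59.8109 43.6229 19.8565 0.0000 0.0000 0.0000 0.0000
k=6: node(6,0) S=28.5383 payoff=65.8517 vs cont=65.1745 → 65.8517 [stop]  node(6,1) S=41.8984 payoff=52.4916 vs cont=51.8144 → 52.4916 [stop]  node(6,2) S=61.5130 payoff=32.8770 vs cont=32.1999 → 32.8770 [stop]  node(6,3) S=90.3100 payoff=4.0800 vs cont=10.4317 → 10.4317 [wait]  node(6,4) S=132.5882 payoff=0.0000 vs cont=0.0000 → 0.0000 [wait]  node(6,5) S=194.6588 payoff=0.0000 vs cont=0.0000 → 0.0000 [wait]  node(6,6) S=285.7874 payoff=0.0000 vs cont=0.0000 → 0.0000 [wait]
k=5: node(5,0) S=34.5791 payoff=59.8109 vs cont=59.1338 → 59.8109 [stop]  node(5,1) S=50.7671 payoff=43.6229 vs cont=42.9457 → 43.6229 [stop]  node(5,2) S=74.5335 payoff=19.8565 vs cont=22.1486 → 22.1486 [wait]  node(5,3) S=109.4260 payoff=0.0000 vs cont=5.4803 → 5.4803 [wait]  node(5,4) S=160.6532 payoff=0.0000 vs cont=0.0000 → 0.0000 [wait]  node(5,5) S=235.8623 payoff=0.0000 vs cont=0.0000 → 0.0000 [wait]
k=4: node(4,0) S=41.8984 payoff=52.4916 vs cont=51.8144 → 52.4916 [stop]  node(4,1) S=61.5130 payoff=32.8770 vs cont=33.2713 → 33.2713 [wait]  node(4,2) S=90.3100 payoff=4.0800 vs cont=14.1978 → 14.1978 [wait]  node(4,3) S=132.5882 payoff=0.0000 vs cont=2.8791 → 2.8791 [wait]  node(4,4) S=194.6588 payoff=0.0000 vs cont=0.0000 → 0.0000 [wait]
k=3: node(3,0) S=50.7671 payoff=43.6229 vs cont=43.1301 → 43.6229 [stop]  node(3,1) S=74.5335 payoff=19.8565 vs cont=24.1163 → 24.1163 [wait]  node(3,2) S=109.4260 payoff=0.0000 vs cont=8.8048 → 8.8048 [wait]  node(3,3) S=160.6532 payoff=0.0000 vs cont=1.5126 → 1.5126 [wait]
k=2: node(2,0) S=61.5130 payoff=32.8770 vs cont=34.1912 → 34.1912 [wait]  node(2,1) S=90.3100 payoff=4.0800 vs cont=16.7856 → 16.7856 [wait]  node(2,2) S=132.5882 payoff=0.0000 vs cont=5.3327 → 5.3327 [wait]
k=1: node(1,0) S=74.5335 payoff=19.8565 vs cont=25.8093 → 25.8093 [wait]  node(1,1) S=109.4260 payoff=0.0000 vs cont=11.3113 → 11.3113 [wait]
k=0: node(0,0) S=90.3100 payoff=4.0800 vs cont=18.8467 → 18.8467 [wait]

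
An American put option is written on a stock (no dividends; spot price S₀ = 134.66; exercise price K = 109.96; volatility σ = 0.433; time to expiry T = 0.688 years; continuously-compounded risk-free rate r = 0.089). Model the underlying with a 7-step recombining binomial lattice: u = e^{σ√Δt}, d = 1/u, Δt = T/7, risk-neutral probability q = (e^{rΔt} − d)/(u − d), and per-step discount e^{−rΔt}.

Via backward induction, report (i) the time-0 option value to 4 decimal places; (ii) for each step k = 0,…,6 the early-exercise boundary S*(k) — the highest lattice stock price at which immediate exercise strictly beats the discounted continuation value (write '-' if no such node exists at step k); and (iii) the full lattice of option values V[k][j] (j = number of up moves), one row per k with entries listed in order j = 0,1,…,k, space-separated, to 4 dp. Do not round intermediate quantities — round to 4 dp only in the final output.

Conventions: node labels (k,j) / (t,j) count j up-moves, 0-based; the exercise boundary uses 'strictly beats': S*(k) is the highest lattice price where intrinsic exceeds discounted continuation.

Δt=0.09829  u=1.14539  d=0.87306  q=0.49838  discount=0.99129
step 7 (expiry): payoffs max(K−S,0) = 57.8937 41.6529 20.3462 0.0000 0.0000 0.0000 0.0000 0.0000
step 6: (k=6,j=0): S=59.6364, K−S=50.3236, hold=49.3660 ⇒ V=50.3236 exercise | (k=6,j=1): S=78.2385, K−S=31.7215, hold=30.7639 ⇒ V=31.7215 exercise | (k=6,j=2): S=102.6430, K−S=7.3170, hold=10.1172 ⇒ V=10.1172 continue | (k=6,j=3): S=134.6600, K−S=0.0000, hold=0.0000 ⇒ V=0.0000 continue | (k=6,j=4): S=176.6639, K−S=0.0000, hold=0.0000 ⇒ V=0.0000 continue | (k=6,j=5): S=231.7698, K−S=0.0000, hold=0.0000 ⇒ V=0.0000 continue | (k=6,j=6): S=304.0647, K−S=0.0000, hold=0.0000 ⇒ V=0.0000 continue  boundary S*=78.2385
step 5: (k=5,j=0): S=68.3071, K−S=41.6529, hold=40.6952 ⇒ V=41.6529 exercise | (k=5,j=1): S=89.6138, K−S=20.3462, hold=20.7720 ⇒ V=20.7720 continue | (k=5,j=2): S=117.5666, K−S=0.0000, hold=5.0308 ⇒ V=5.0308 continue | (k=5,j=3): S=154.2386, K−S=0.0000, hold=0.0000 ⇒ V=0.0000 continue | (k=5,j=4): S=202.3496, K−S=0.0000, hold=0.0000 ⇒ V=0.0000 continue | (k=5,j=5): S=265.4675, K−S=0.0000, hold=0.0000 ⇒ V=0.0000 continue  boundary S*=68.3071
step 4: (k=4,j=0): S=78.2385, K−S=31.7215, hold=30.9742 ⇒ V=31.7215 exercise | (k=4,j=1): S=102.6430, K−S=7.3170, hold=12.8144 ⇒ V=12.8144 continue | (k=4,j=2): S=134.6600, K−S=0.0000, hold=2.5016 ⇒ V=2.5016 continue | (k=4,j=3): S=176.6639, K−S=0.0000, hold=0.0000 ⇒ V=0.0000 continue | (k=4,j=4): S=231.7698, K−S=0.0000, hold=0.0000 ⇒ V=0.0000 continue  boundary S*=78.2385
step 3: (k=3,j=0): S=89.6138, K−S=20.3462, hold=22.1044 ⇒ V=22.1044 continue | (k=3,j=1): S=117.5666, K−S=0.0000, hold=7.6079 ⇒ V=7.6079 continue | (k=3,j=2): S=154.2386, K−S=0.0000, hold=1.2439 ⇒ V=1.2439 continue | (k=3,j=3): S=202.3496, K−S=0.0000, hold=0.0000 ⇒ V=0.0000 continue  boundary S*=-
step 2: (k=2,j=0): S=102.6430, K−S=7.3170, hold=14.7501 ⇒ V=14.7501 continue | (k=2,j=1): S=134.6600, K−S=0.0000, hold=4.3976 ⇒ V=4.3976 continue | (k=2,j=2): S=176.6639, K−S=0.0000, hold=0.6186 ⇒ V=0.6186 continue  boundary S*=-
step 1: (k=1,j=0): S=117.5666, K−S=0.0000, hold=9.5071 ⇒ V=9.5071 continue | (k=1,j=1): S=154.2386, K−S=0.0000, hold=2.4923 ⇒ V=2.4923 continue  boundary S*=-
step 0: (k=0,j=0): S=134.6600, K−S=0.0000, hold=5.9588 ⇒ V=5.9588 continue  boundary S*=-

price = 5.9588
boundary = - - - - 78.2385 68.3071 78.2385
tree:
5.9588
9.5071 2.4923
14.7501 4.3976 0.6186
22.1044 7.6079 1.2439 0.0000
31.7215 12.8144 2.5016 0.0000 0.0000
41.6529 20.7720 5.0308 0.0000 0.0000 0.0000
50.3236 31.7215 10.1172 0.0000 0.0000 0.0000 0.0000
57.8937 41.6529 20.3462 0.0000 0.0000 0.0000 0.0000 0.0000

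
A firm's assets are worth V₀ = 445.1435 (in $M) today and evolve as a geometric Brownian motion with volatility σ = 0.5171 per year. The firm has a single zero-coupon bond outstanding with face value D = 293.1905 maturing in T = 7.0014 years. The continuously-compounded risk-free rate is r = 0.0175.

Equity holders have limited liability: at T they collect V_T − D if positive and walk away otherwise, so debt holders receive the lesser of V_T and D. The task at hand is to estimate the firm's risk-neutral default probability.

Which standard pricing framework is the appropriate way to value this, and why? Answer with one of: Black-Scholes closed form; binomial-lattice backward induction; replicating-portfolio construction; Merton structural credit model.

framework: Merton structural credit model

Key observation: the asked-for credit quantity lives on the firm's capital structure — asset value, asset volatility, debt face 293.1905 — which is the structural model's domain.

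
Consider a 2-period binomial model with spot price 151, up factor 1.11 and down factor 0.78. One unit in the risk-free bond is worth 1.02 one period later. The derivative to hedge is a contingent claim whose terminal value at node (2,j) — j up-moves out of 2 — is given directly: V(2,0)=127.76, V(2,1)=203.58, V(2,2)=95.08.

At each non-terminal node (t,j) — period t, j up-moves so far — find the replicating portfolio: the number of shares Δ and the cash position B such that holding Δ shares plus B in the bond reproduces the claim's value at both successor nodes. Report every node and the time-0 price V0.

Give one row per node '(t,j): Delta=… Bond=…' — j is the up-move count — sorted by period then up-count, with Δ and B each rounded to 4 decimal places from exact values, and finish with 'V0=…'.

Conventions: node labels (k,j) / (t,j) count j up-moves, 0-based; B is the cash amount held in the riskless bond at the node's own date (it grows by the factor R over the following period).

No-arbitrage ⇒ martingale measure with p* = (R−d)/(u−d) = 0.7273.
Payoffs at expiry: V(2,0)=127.7600, V(2,1)=203.5800, V(2,2)=95.0800
(1,0): S=117.7800. Δ = (V_up−V_dn)/(S_up−S_dn) = (203.5800−127.7600)/(130.7358−91.8684) = 1.9507. V = [p*·203.5800 + (1−p*)·127.7600]/1.02 = 179.3155. B = V − Δ·S = -50.4421.
(1,1): S=167.6100. Δ = (V_up−V_dn)/(S_up−S_dn) = (95.0800−203.5800)/(186.0471−130.7358) = -1.9616. V = [p*·95.0800 + (1−p*)·203.5800]/1.02 = 122.2264. B = V − Δ·S = 451.0143.
(0,0): S=151.0000. Δ = (V_up−V_dn)/(S_up−S_dn) = (122.2264−179.3155)/(167.6100−117.7800) = -1.1457. V = [p*·122.2264 + (1−p*)·179.3155]/1.02 = 135.0943. B = V − Δ·S = 308.0916.
Verification: the root portfolio costs Δ(0,0)·S0 + B(0,0) = 135.0943, matching V0.

(0,0): Delta=-1.1457 Bond=308.0916
(1,0): Delta=1.9507 Bond=-50.4421
(1,1): Delta=-1.9616 Bond=451.0143
V0=135.0943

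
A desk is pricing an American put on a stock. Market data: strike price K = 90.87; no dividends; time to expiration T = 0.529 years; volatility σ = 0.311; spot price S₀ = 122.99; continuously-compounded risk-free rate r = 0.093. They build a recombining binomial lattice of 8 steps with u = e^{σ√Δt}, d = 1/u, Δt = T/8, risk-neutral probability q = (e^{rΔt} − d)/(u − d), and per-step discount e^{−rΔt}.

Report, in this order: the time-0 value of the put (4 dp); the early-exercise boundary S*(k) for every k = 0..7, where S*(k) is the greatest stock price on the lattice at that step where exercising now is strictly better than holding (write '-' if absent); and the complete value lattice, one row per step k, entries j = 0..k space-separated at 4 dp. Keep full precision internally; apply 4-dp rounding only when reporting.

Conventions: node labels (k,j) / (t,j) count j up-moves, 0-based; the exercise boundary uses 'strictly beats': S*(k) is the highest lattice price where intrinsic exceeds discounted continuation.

price = 0.5934
boundary = - - - - - - 76.1165 82.4538
tree:
0.5934
1.0692 0.1586
1.8990 0.3114 0.0186
3.3129 0.6089 0.0389 0.0000
5.6473 1.1849 0.0813 0.0000 0.0000
9.3322 2.2931 0.1700 0.0000 0.0000 0.0000
14.7535 4.4097 0.3552 0.0000 0.0000 0.0000 0.0000
20.6037 8.4162 0.7423 0.0000 0.0000 0.0000 0.0000 0.0000
26.0043 14.7535 1.5513 0.0000 0.0000 0.0000 0.0000 0.0000 0.0000

Δt=0.06613  u=1.08326  d=0.92314  q=0.51854  discount=0.99387
step 8 (expiry): payoffs max(K−S,0) = 26.0043 14.7535 1.5513 0.0000 0.0000 0.0000 0.0000 0.0000 0.0000
step 7: (k=7,j=0): S=70.2663, K−S=20.6037, hold=20.0466 ⇒ V=20.6037 exercise | (k=7,j=1): S=82.4538, K−S=8.4162, hold=7.8591 ⇒ V=8.4162 exercise | (k=7,j=2): S=96.7552, K−S=0.0000, hold=0.7423 ⇒ V=0.7423 continue | (k=7,j=3): S=113.5371, K−S=0.0000, hold=0.0000 ⇒ V=0.0000 continue | (k=7,j=4): S=133.2299, K−S=0.0000, hold=0.0000 ⇒ V=0.0000 continue | (k=7,j=5): S=156.3383, K−S=0.0000, hold=0.0000 ⇒ V=0.0000 continue | (k=7,j=6): S=183.4547, K−S=0.0000, hold=0.0000 ⇒ V=0.0000 continue | (k=7,j=7): S=215.2745, K−S=0.0000, hold=0.0000 ⇒ V=0.0000 continue  boundary S*=82.4538
step 6: (k=6,j=0): S=76.1165, K−S=14.7535, hold=14.1964 ⇒ V=14.7535 exercise | (k=6,j=1): S=89.3187, K−S=1.5513, hold=4.4097 ⇒ V=4.4097 continue | (k=6,j=2): S=104.8108, K−S=0.0000, hold=0.3552 ⇒ V=0.3552 continue | (k=6,j=3): S=122.9900, K−S=0.0000, hold=0.0000 ⇒ V=0.0000 continue | (k=6,j=4): S=144.3223, K−S=0.0000, hold=0.0000 ⇒ V=0.0000 continue | (k=6,j=5): S=169.3546, K−S=0.0000, hold=0.0000 ⇒ V=0.0000 continue | (k=6,j=6): S=198.7288, K−S=0.0000, hold=0.0000 ⇒ V=0.0000 continue  boundary S*=76.1165
step 5: (k=5,j=0): S=82.4538, K−S=8.4162, hold=9.3322 ⇒ V=9.3322 continue | (k=5,j=1): S=96.7552, K−S=0.0000, hold=2.2931 ⇒ V=2.2931 continue | (k=5,j=2): S=113.5371, K−S=0.0000, hold=0.1700 ⇒ V=0.1700 continue | (k=5,j=3): S=133.2299, K−S=0.0000, hold=0.0000 ⇒ V=0.0000 continue | (k=5,j=4): S=156.3383, K−S=0.0000, hold=0.0000 ⇒ V=0.0000 continue | (k=5,j=5): S=183.4547, K−S=0.0000, hold=0.0000 ⇒ V=0.0000 continue  boundary S*=-
step 4: (k=4,j=0): S=89.3187, K−S=1.5513, hold=5.6473 ⇒ V=5.6473 continue | (k=4,j=1): S=104.8108, K−S=0.0000, hold=1.1849 ⇒ V=1.1849 continue | (k=4,j=2): S=122.9900, K−S=0.0000, hold=0.0813 ⇒ V=0.0813 continue | (k=4,j=3): S=144.3223, K−S=0.0000, hold=0.0000 ⇒ V=0.0000 continue | (k=4,j=4): S=169.3546, K−S=0.0000, hold=0.0000 ⇒ V=0.0000 continue  boundary S*=-
step 3: (k=3,j=0): S=96.7552, K−S=0.0000, hold=3.3129 ⇒ V=3.3129 continue | (k=3,j=1): S=113.5371, K−S=0.0000, hold=0.6089 ⇒ V=0.6089 continue | (k=3,j=2): S=133.2299, K−S=0.0000, hold=0.0389 ⇒ V=0.0389 continue | (k=3,j=3): S=156.3383, K−S=0.0000, hold=0.0000 ⇒ V=0.0000 continue  boundary S*=-
step 2: (k=2,j=0): S=104.8108, K−S=0.0000, hold=1.8990 ⇒ V=1.8990 continue | (k=2,j=1): S=122.9900, K−S=0.0000, hold=0.3114 ⇒ V=0.3114 continue | (k=2,j=2): S=144.3223, K−S=0.0000, hold=0.0186 ⇒ V=0.0186 continue  boundary S*=-
step 1: (k=1,j=0): S=113.5371, K−S=0.0000, hold=1.0692 ⇒ V=1.0692 continue | (k=1,j=1): S=133.2299, K−S=0.0000, hold=0.1586 ⇒ V=0.1586 continue  boundary S*=-
step 0: (k=0,j=0): S=122.9900, K−S=0.0000, hold=0.5934 ⇒ V=0.5934 continue  boundary S*=-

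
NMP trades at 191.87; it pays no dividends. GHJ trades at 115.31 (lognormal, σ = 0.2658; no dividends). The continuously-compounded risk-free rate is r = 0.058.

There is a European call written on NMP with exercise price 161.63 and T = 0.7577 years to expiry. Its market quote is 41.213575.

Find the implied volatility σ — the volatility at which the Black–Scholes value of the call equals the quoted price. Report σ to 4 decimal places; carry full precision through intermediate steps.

At σ = 0.2725 the Black–Scholes value reproduces the quote:
σ√T = 0.2725·√0.7577 = 0.237200
d₁ = (ln(S/K) + (r+σ²/2)T) / (σ√T) = (ln(191.87/161.63) + (0.058+0.2725²/2)·0.7577) / 0.237200 = (0.171508 + 0.072079) / 0.237200 = 1.026925
d₂ = d₁ − σ√T = 1.026925 − 0.237200 = 0.789725
e^{−rT} = 0.957005
N(d₁) = 0.847772,  N(d₂) = 0.785156
V = S·N(d₁) − K·e^{−rT}·N(d₂) = 162.662034 − 121.448459 = 41.213575 (equal to the quote); since ∂V/∂σ > 0 for all σ, the implied volatility is unique

sigma = 0.2725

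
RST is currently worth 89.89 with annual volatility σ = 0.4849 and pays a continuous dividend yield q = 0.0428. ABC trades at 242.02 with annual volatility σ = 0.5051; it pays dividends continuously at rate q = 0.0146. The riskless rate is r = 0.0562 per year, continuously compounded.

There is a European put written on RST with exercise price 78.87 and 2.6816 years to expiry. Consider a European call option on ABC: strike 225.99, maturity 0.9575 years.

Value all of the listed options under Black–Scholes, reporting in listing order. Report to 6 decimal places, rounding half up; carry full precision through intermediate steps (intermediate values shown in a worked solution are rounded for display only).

price(RST put K=78.87) = 17.157888
price(ABC call K=225.99) = 57.481823

[RST put K=78.87]
σ√T = 0.4849·√2.6816 = 0.794052
d₁ = (ln(S/K) + (r−q+σ²/2)T) / (σ√T) = (ln(89.89/78.87) + (0.0562−0.0428+0.4849²/2)·2.6816) / 0.794052 = (0.130786 + 0.351193) / 0.794052 = 0.606986
d₂ = d₁ − σ√T = 0.606986 − 0.794052 = -0.187066
e^{−rT} = 0.860101
e^{−qT} = 0.891569
N(−d₁) = 0.271930,  N(−d₂) = 0.574196
price = K·e^{−rT}·N(−d₂) − S·e^{−qT}·N(−d₁) = 38.951214 − 21.793326 = 17.157888
[ABC call K=225.99]
σ√T = 0.5051·√0.9575 = 0.494250
d₁ = (ln(S/K) + (r−q+σ²/2)T) / (σ√T) = (ln(242.02/225.99) + (0.0562−0.0146+0.5051²/2)·0.9575) / 0.494250 = (0.068530 + 0.161974) / 0.494250 = 0.466370
d₂ = d₁ − σ√T = 0.466370 − 0.494250 = -0.027881
e^{−rT} = 0.947611
e^{−qT} = 0.986118
N(d₁) = 0.679524,  N(d₂) = 0.488879
price = S·e^{−qT}·N(d₁) − K·e^{−rT}·N(d₂) = 162.175466 − 104.693643 = 57.481823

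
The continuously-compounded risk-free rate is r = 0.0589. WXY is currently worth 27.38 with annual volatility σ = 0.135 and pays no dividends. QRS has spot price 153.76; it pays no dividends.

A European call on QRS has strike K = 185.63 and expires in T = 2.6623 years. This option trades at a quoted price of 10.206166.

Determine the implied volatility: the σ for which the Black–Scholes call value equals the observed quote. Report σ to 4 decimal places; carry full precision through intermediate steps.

sigma = 0.1233

At σ = 0.1233 the Black–Scholes value reproduces the quote:
σ√T = 0.1233·√2.6623 = 0.201183
d₁ = (ln(S/K) + (r+σ²/2)T) / (σ√T) = (ln(153.76/185.63) + (0.0589+0.1233²/2)·2.6623) / 0.201183 = (-0.188362 + 0.177047) / 0.201183 = -0.056246
d₂ = d₁ − σ√T = -0.056246 − 0.201183 = -0.257429
e^{−rT} = 0.854867
N(d₁) = 0.477573,  N(d₂) = 0.398424
V = S·N(d₁) − K·e^{−rT}·N(d₂) = 73.431625 − 63.225460 = 10.206166 (the quoted price), and the Black–Scholes price is strictly increasing in σ, so σ is unique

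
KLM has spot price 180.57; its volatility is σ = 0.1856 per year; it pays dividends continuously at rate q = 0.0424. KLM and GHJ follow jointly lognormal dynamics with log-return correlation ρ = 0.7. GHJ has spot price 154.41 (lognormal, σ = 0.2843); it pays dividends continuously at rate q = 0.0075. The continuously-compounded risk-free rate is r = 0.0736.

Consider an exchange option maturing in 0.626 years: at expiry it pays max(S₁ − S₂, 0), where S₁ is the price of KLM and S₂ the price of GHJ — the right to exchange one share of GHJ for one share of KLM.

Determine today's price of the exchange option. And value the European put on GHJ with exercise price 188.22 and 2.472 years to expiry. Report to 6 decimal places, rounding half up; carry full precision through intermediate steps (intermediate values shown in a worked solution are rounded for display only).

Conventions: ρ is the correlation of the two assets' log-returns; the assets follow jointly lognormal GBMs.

exchange price = 25.129691
price(GHJ put K=188.22) = 30.026331

σ_eff = √(σ₁² + σ₂² − 2ρσ₁σ₂) = √(0.1856² + 0.2843² − 2·0.7·0.1856·0.2843) = 0.203473
d₁ = (ln(S₁/S₂) + (q₂ − q₁ + σ_eff²/2)T) / (σ_eff√T) = (ln(180.57/154.41) + (0.0075 − 0.0424 + 0.020701)·0.626) / 0.160988 = 0.916951
d₂ = d₁ − σ_eff√T = 0.916951 − 0.160988 = 0.755962
N(d₁) = 0.820416,  N(d₂) = 0.775164
V = S₁·e^{−q₁T}·N(d₁) − S₂·e^{−q₂T}·N(d₂) = 144.262137 − 119.132446 = 25.129691
[vanilla: GHJ put K=188.22]
σ√T = 0.2843·√2.472 = 0.446993
d₁ = (ln(S/K) + (r−q+σ²/2)T) / (σ√T) = (ln(154.41/188.22) + (0.0736−0.0075+0.2843²/2)·2.472) / 0.446993 = (-0.198000 + 0.263301) / 0.446993 = 0.146089
d₂ = d₁ − σ√T = 0.146089 − 0.446993 = -0.300905
e^{−rT} = 0.833652
e^{−qT} = 0.981631
N(−d₁) = 0.441926,  N(−d₂) = 0.618256
price = K·e^{−rT}·N(−d₂) − S·e^{−qT}·N(−d₁) = 97.010607 − 66.984277 = 30.026331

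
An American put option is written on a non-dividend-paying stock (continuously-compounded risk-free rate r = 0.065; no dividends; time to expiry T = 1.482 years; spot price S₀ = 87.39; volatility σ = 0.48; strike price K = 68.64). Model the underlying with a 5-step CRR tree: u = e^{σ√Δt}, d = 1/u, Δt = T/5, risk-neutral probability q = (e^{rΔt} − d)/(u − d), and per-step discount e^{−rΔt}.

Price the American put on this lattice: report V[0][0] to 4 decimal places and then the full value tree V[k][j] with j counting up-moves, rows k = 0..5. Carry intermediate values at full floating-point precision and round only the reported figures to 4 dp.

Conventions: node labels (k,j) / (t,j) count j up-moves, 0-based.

params: Δt=0.29640 u=1.29865 d=0.77003 q=0.47184 e^(-rΔt)=0.98092
t_5 payoffs: 44.9807 28.7388 1.3470 0.0000 0.0000 0.0000
k=4: node(4,0) S=30.7252 payoff=37.9148 vs cont=36.6051 → 37.9148 [stop]  node(4,1) S=51.8177 payoff=16.8223 vs cont=15.5125 → 16.8223 [stop]  node(4,2) S=87.3900 payoff=0.0000 vs cont=0.6979 → 0.6979 [wait]  node(4,3) S=147.3823 payoff=0.0000 vs cont=0.0000 → 0.0000 [wait]  node(4,4) S=248.5588 payoff=0.0000 vs cont=0.0000 → 0.0000 [wait]
k=3: node(3,0) S=39.9012 payoff=28.7388 vs cont=27.4290 → 28.7388 [stop]  node(3,1) S=67.2930 payoff=1.3470 vs cont=9.0384 → 9.0384 [wait]  node(3,2) S=113.4890 payoff=0.0000 vs cont=0.3615 → 0.3615 [wait]  node(3,3) S=191.3979 payoff=0.0000 vs cont=0.0000 → 0.0000 [wait]
k=2: node(2,0) S=51.8177 payoff=16.8223 vs cont=19.0724 → 19.0724 [wait]  node(2,1) S=87.3900 payoff=0.0000 vs cont=4.8500 → 4.8500 [wait]  node(2,2) S=147.3823 payoff=0.0000 vs cont=0.1873 → 0.1873 [wait]
k=1: node(1,0) S=67.2930 payoff=1.3470 vs cont=12.1258 → 12.1258 [wait]  node(1,1) S=113.4890 payoff=0.0000 vs cont=2.5994 → 2.5994 [wait]
k=0: node(0,0) S=87.3900 payoff=0.0000 vs cont=7.4853 → 7.4853 [wait]

price = 7.4853
tree:
7.4853
12.1258 2.5994
19.0724 4.8500 0.1873
28.7388 9.0384 0.3615 0.0000
37.9148 16.8223 0.6979 0.0000 0.0000
44.9807 28.7388 1.3470 0.0000 0.0000 0.0000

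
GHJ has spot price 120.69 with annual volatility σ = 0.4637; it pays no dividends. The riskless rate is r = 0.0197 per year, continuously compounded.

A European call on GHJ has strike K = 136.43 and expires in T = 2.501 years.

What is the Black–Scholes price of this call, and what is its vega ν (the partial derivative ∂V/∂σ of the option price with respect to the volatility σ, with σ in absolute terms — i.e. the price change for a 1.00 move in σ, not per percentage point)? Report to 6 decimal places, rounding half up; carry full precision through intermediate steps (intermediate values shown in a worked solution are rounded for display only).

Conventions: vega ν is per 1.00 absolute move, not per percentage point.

σ√T = 0.4637·√2.501 = 0.733321
d₁ = (ln(S/K) + (r+σ²/2)T) / (σ√T) = (ln(120.69/136.43) + (0.0197+0.4637²/2)·2.501) / 0.733321 = (-0.122586 + 0.318149) / 0.733321 = 0.266681
d₂ = d₁ − σ√T = 0.266681 − 0.733321 = -0.466639
e^{−rT} = 0.951924
N(d₁) = 0.605143,  N(d₂) = 0.320379
Call price V = S·N(d₁) − K·e^{−rT}·N(d₂) = 73.034676 − 41.607948 = 31.426728
φ(d₁) = (1/√(2π))·e^{−d₁²/2} = 0.385005
ν = S·φ(d₁)·√T = 73.484361

price = 31.426728
ν = 73.484361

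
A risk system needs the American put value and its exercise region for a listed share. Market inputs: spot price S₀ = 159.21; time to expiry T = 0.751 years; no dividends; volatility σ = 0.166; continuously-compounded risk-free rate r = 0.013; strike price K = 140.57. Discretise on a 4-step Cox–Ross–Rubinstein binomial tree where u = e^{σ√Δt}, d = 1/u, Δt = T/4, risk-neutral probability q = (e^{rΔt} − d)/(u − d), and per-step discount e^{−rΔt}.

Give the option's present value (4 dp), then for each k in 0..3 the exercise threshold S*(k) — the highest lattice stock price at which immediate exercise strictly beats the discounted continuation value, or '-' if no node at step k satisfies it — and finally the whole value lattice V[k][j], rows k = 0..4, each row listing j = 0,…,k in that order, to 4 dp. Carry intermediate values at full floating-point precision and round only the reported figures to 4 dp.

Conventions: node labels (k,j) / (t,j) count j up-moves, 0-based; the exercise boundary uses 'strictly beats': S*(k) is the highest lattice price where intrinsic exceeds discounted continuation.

Δt=0.18775  u=1.07458  d=0.93060  q=0.49900  discount=0.99756
step 4 (expiry): payoffs max(K−S,0) = 21.1661 2.6922 0.0000 0.0000 0.0000
step 3: (k=3,j=0): S=128.3088, K−S=12.2612, hold=11.9185 ⇒ V=12.2612 exercise | (k=3,j=1): S=148.1605, K−S=0.0000, hold=1.3455 ⇒ V=1.3455 continue | (k=3,j=2): S=171.0836, K−S=0.0000, hold=0.0000 ⇒ V=0.0000 continue | (k=3,j=3): S=197.5532, K−S=0.0000, hold=0.0000 ⇒ V=0.0000 continue  boundary S*=128.3088
step 2: (k=2,j=0): S=137.8778, K−S=2.6922, hold=6.7977 ⇒ V=6.7977 continue | (k=2,j=1): S=159.2100, K−S=0.0000, hold=0.6724 ⇒ V=0.6724 continue | (k=2,j=2): S=183.8426, K−S=0.0000, hold=0.0000 ⇒ V=0.0000 continue  boundary S*=-
step 1: (k=1,j=0): S=148.1605, K−S=0.0000, hold=3.7321 ⇒ V=3.7321 continue | (k=1,j=1): S=171.0836, K−S=0.0000, hold=0.3361 ⇒ V=0.3361 continue  boundary S*=-
step 0: (k=0,j=0): S=159.2100, K−S=0.0000, hold=2.0325 ⇒ V=2.0325 continue  boundary S*=-

price = 2.0325
boundary = - - - 128.3088
tree:
2.0325
3.7321 0.3361
6.7977 0.6724 0.0000
12.2612 1.3455 0.0000 0.0000
21.1661 2.6922 0.0000 0.0000 0.0000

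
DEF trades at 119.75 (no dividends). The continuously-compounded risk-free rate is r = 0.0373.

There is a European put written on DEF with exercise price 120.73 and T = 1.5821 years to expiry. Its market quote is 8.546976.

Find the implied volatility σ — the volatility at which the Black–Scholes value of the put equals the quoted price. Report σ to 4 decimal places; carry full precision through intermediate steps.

sigma = 0.1928

At σ = 0.1928 the Black–Scholes value reproduces the quote:
σ√T = 0.1928·√1.5821 = 0.242507
d₁ = (ln(S/K) + (r+σ²/2)T) / (σ√T) = (ln(119.75/120.73) + (0.0373+0.1928²/2)·1.5821) / 0.242507 = (-0.008150 + 0.088417) / 0.242507 = 0.330987
d₂ = d₁ − σ√T = 0.330987 − 0.242507 = 0.088481
e^{−rT} = 0.942695
N(−d₁) = 0.370327,  N(−d₂) = 0.464747
V = K·e^{−rT}·N(−d₂) − S·N(−d₁) = 52.893636 − 44.346660 = 8.546976 (matching the quote); vega is positive throughout, so no other σ reproduces this price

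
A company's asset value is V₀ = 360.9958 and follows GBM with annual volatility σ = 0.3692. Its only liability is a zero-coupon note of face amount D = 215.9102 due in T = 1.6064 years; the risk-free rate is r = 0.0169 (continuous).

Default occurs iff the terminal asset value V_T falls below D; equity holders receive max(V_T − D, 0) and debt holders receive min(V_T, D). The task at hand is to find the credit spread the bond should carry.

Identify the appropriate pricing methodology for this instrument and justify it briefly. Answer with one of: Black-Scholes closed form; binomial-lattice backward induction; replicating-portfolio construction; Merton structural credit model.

Key observation: a levered firm with one bullet debt due at 1.6064 years is the canonical structural-credit setup: equity is a call on the firm's assets struck at the face value.

framework: Merton structural credit model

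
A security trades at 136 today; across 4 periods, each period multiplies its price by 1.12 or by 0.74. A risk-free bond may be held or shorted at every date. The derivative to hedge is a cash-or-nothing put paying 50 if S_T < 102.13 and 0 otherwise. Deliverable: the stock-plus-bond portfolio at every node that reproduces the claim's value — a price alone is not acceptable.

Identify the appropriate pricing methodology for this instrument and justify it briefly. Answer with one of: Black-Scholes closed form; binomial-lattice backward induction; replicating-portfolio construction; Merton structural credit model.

Key observation: the task asks for the hedge itself — share and bond holdings at every node of the 4-period tree on spot 136 with factors 1.12/0.74 — which is exactly what the replicating-portfolio construction produces.

framework: replicating-portfolio construction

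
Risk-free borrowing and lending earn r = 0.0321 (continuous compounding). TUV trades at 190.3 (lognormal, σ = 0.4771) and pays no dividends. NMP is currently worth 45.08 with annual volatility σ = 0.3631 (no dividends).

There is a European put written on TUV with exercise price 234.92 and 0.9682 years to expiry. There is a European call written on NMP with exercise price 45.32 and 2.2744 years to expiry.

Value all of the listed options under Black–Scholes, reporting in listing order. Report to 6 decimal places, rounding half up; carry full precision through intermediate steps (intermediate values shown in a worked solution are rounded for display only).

[TUV put K=234.92]
σ√T = 0.4771·√0.9682 = 0.469453
d₁ = (ln(S/K) + (r+σ²/2)T) / (σ√T) = (ln(190.3/234.92) + (0.0321+0.4771²/2)·0.9682) / 0.469453 = (-0.210643 + 0.141272) / 0.469453 = -0.147770
d₂ = d₁ − σ√T = -0.147770 − 0.469453 = -0.617223
e^{−rT} = 0.969399
N(−d₁) = 0.558738,  N(−d₂) = 0.731456
price = K·e^{−rT}·N(−d₂) − S·N(−d₁) = 166.575353 − 106.327817 = 60.247536
[NMP call K=45.32]
σ√T = 0.3631·√2.2744 = 0.547595
d₁ = (ln(S/K) + (r+σ²/2)T) / (σ√T) = (ln(45.08/45.32) + (0.0321+0.3631²/2)·2.2744) / 0.547595 = (-0.005310 + 0.222939) / 0.547595 = 0.397426
d₂ = d₁ − σ√T = 0.397426 − 0.547595 = -0.150169
e^{−rT} = 0.929593
N(d₁) = 0.654473,  N(d₂) = 0.440316
price = S·N(d₁) − K·e^{−rT}·N(d₂) = 29.503663 − 18.550131 = 10.953533

price(TUV put K=234.92) = 60.247536
price(NMP call K=45.32) = 10.953533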